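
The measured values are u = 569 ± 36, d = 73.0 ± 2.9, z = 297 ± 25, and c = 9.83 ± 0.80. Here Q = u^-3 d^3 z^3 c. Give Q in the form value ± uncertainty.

(5.44 ± 1.89) × 10^5

Products/powers → add relative errors in quadrature, weighted by exponent:
  (-3·δu/u)² = (-3×0.0633)² = 0.0360;  (3·δd/d)² = (3×0.0397)² = 0.0142;  (3·δz/z)² = (3×0.0842)² = 0.0638;  (1·δc/c)² = (1×0.0814)² = 0.00662
δQ/Q = √(0.121) = 0.347
Q = 5.44e+05, so δQ = 0.347 × 5.44e+05 = 1.89e+05.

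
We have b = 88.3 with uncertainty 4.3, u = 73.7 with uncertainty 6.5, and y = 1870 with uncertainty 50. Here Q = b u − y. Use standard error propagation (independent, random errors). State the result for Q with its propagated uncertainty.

Let p = b·u = 6510. δp/p = √((1·δb/b)² + (1·δu/u)²) = √(0.00237 + 0.00778) = 0.101, so δp = 656.
Q = p − y: δQ = √(δp² + δy²) = √(4.3e+05 + 2500) = 658
Q = 4640.

4640 ± 658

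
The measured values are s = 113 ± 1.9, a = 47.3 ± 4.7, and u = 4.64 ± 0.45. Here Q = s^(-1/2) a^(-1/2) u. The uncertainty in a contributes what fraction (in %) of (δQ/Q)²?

(δQ/Q)² = (−½·δs/s)² + (−½·δa/a)² + (1·δu/u)²
  s term: (-0.5×0.0168)² = 7.07e-05
  a term: (-0.5×0.0994)² = 0.00247
  u term: (1×0.0970)² = 0.00941
Total = 0.0119. Share from a = 0.00247/0.0119 = 0.207.

20.7%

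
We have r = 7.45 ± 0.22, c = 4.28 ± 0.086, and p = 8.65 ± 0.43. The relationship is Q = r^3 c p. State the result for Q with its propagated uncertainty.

15300 ± 1590

Since Q is a product/quotient, work with relative uncertainties:
  (3·δr/r)² = (3×0.0295)² = 0.00785;  (1·δc/c)² = (1×0.0201)² = 0.000404;  (1·δp/p)² = (1×0.0497)² = 0.00247
δQ/Q = √(0.0107) = 0.104
Q = 15300, so δQ = 0.104 × 15300 = 1590.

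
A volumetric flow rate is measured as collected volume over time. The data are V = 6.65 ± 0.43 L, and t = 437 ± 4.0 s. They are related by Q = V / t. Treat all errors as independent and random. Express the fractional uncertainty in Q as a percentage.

Relative error in a monomial: (δQ/Q)² = Σ (nᵢ · δxᵢ/xᵢ)².
  (1·δV/V)² = (1×0.0647)² = 0.00418;  (-1·δt/t)² = (-1×0.00915)² = 8.38e-05
δQ/Q = √(0.00426) = 0.0653

6.53%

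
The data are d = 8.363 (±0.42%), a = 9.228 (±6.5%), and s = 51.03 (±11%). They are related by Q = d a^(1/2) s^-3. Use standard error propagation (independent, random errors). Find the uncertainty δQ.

6.34e-05

Relative error in a monomial: (δQ/Q)² = Σ (nᵢ · δxᵢ/xᵢ)².
  (1·δd/d)² = (1×0.00420)² = 1.76e-05;  (½·δa/a)² = (0.5×0.0650)² = 0.00106;  (-3·δs/s)² = (-3×0.110)² = 0.109
δQ/Q = √(0.110) = 0.332
Q = 0.0001912, so δQ = 0.332 × 0.0001912 = 6.34e-05.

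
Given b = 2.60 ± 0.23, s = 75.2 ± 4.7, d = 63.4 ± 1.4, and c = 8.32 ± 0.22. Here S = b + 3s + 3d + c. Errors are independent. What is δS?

Each term contributes (cᵢ δxᵢ)² to (δS)²:
  (δb)² = 0.0529;  (3·δs)² = 199;  (3·δd)² = 17.6;  (δc)² = 0.0484
δS = √(217) = 14.7

14.7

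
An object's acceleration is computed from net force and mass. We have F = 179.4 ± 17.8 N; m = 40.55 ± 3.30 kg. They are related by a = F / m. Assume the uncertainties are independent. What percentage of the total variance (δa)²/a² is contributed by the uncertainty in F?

(δa/a)² = (1·δF/F)² + (-1·δm/m)²
  F term: (1×0.0992)² = 0.00984
  m term: (-1×0.0814)² = 0.00662
Total = 0.0165. Share from F = 0.00984/0.0165 = 0.598.

59.8%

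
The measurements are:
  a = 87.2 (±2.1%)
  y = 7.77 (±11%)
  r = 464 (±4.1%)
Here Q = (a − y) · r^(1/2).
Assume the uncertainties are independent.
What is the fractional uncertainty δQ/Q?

0.0327

Let u = a − y = 79.4. δu = √(δa² + δy²) = √(3.35 + 0.731) = 2.02, so δu/u = 0.0254.
Q is then a monomial in u, r:
δQ/Q = √((δu/u)² + (½·δr/r)²) = √(0.000647 + 0.000420) = 0.0327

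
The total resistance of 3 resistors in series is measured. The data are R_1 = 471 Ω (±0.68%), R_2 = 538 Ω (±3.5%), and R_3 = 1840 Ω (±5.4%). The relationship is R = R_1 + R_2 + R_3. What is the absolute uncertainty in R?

101 Ω

Absolute uncertainties add in quadrature for a linear combination:
  (δR_1)² = 10.3;  (δR_2)² = 355;  (δR_3)² = 9870
δR = √(10200) = 101 Ω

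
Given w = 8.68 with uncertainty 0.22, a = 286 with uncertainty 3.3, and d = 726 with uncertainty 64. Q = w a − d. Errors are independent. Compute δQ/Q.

Let p = w·a = 2480. δp/p = √((1·δw/w)² + (1·δa/a)²) = √(0.000642 + 0.000133) = 0.0278, so δp = 69.1.
Q = p − d: δQ = √(δp² + δd²) = √(4780 + 4100) = 94.2
Q = 1760, so δQ/Q = 94.2/1760 = 0.0536.

0.0536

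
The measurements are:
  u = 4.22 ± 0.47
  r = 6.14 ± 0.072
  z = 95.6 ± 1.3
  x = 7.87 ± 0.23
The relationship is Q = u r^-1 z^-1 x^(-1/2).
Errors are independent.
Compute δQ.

Since Q is a product/quotient, work with relative uncertainties:
  (1·δu/u)² = (1×0.111)² = 0.0124;  (-1·δr/r)² = (-1×0.0117)² = 0.000138;  (-1·δz/z)² = (-1×0.0136)² = 0.000185;  (−½·δx/x)² = (-0.5×0.0292)² = 0.000214
δQ/Q = √(0.0129) = 0.114
Q = 0.00256, so δQ = 0.114 × 0.00256 = 0.000292.

0.000292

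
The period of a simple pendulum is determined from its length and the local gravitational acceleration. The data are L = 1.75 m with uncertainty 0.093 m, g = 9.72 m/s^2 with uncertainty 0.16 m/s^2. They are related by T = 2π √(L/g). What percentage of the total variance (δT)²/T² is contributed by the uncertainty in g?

(δT/T)² = (½·δL/L)² + (−½·δg/g)²
  L term: (0.5×0.0531)² = 0.000706
  g term: (-0.5×0.0165)² = 6.77e-05
Total = 0.000774. Share from g = 6.77e-05/0.000774 = 0.0875.

8.75%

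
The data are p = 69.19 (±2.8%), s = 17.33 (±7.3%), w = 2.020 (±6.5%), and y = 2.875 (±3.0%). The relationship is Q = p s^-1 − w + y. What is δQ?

Let h = p·s^-1 = 3.992. δh/h = √((1·δp/p)² + (-1·δs/s)²) = √(0.000784 + 0.00533) = 0.0782, so δh = 0.312.
Q = h − w + y: δQ = √(δh² + δw² + δy²) = √(0.0974 + 0.0172 + 0.00744) = 0.349

0.349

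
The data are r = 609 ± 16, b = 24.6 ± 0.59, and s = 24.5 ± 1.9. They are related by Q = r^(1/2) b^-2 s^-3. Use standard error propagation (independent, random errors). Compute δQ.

6.6e-07

Products/powers → add relative errors in quadrature, weighted by exponent:
  (½·δr/r)² = (0.5×0.0263)² = 0.000173;  (-2·δb/b)² = (-2×0.0240)² = 0.00230;  (-3·δs/s)² = (-3×0.0776)² = 0.0541
δQ/Q = √(0.0566) = 0.238
Q = 2.77e-06, so δQ = 0.238 × 2.77e-06 = 6.6e-07.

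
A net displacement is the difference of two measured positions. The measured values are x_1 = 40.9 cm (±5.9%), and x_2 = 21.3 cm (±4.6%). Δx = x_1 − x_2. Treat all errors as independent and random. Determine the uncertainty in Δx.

2.60 cm

Each term contributes (cᵢ δxᵢ)² to (δΔx)²:
  (δx_1)² = 5.82;  (δx_2)² = 0.960
δΔx = √(6.78) = 2.60 cm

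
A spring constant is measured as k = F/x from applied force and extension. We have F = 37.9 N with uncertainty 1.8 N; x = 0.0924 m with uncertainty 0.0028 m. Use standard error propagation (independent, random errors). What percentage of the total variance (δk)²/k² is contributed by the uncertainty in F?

(δk/k)² = (1·δF/F)² + (-1·δx/x)²
  F term: (1×0.0475)² = 0.00226
  x term: (-1×0.0303)² = 0.000918
Total = 0.00317. Share from F = 0.00226/0.00317 = 0.711.

71.1%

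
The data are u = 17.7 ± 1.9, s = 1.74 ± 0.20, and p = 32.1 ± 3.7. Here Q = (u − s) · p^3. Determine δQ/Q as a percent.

36.6%

Let w = u − s = 16.0. δw = √(δu² + δs²) = √(3.61 + 0.0400) = 1.91, so δw/w = 0.120.
Q is then a monomial in w, p:
δQ/Q = √((δw/w)² + (3·δp/p)²) = √(0.0143 + 0.120) = 0.366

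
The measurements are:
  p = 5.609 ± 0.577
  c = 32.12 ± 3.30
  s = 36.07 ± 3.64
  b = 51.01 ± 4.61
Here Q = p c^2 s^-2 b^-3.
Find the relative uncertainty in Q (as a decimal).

0.409

Each factor contributes (exponent × relative error)² to (δQ/Q)²:
  (1·δp/p)² = (1×0.103)² = 0.0106;  (2·δc/c)² = (2×0.103)² = 0.0422;  (-2·δs/s)² = (-2×0.101)² = 0.0407;  (-3·δb/b)² = (-3×0.0904)² = 0.0735
δQ/Q = √(0.167) = 0.409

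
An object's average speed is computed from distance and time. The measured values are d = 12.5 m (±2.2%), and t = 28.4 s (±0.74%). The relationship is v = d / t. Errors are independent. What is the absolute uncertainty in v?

v is a product of powers, so relative uncertainties combine in quadrature:
  (1·δd/d)² = (1×0.0220)² = 0.000484;  (-1·δt/t)² = (-1×0.00740)² = 5.48e-05
δv/v = √(0.000539) = 0.0232
v = 0.440 m/s, so δv = 0.0232 × 0.440 = 0.0102 m/s.

0.0102 m/s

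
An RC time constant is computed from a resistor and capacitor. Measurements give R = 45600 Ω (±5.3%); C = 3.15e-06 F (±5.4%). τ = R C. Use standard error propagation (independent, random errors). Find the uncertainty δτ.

Each factor contributes (exponent × relative error)² to (δτ/τ)²:
  (1·δR/R)² = (1×0.0530)² = 0.00281;  (1·δC/C)² = (1×0.0540)² = 0.00292
δτ/τ = √(0.00572) = 0.0757
τ = 0.144 s, so δτ = 0.0757 × 0.144 = 0.0109 s.

0.0109 s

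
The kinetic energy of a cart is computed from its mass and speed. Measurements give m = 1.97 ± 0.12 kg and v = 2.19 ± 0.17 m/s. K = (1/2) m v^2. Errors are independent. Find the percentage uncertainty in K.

K is a product of powers, so relative uncertainties combine in quadrature:
  (1·δm/m)² = (1×0.0609)² = 0.00371;  (2·δv/v)² = (2×0.0776)² = 0.0241
δK/K = √(0.0278) = 0.167

16.7%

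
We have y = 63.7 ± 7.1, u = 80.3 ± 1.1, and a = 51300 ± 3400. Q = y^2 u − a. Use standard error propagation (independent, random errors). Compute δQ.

Let p = y^2·u = 3.26e+05. δp/p = √((2·δy/y)² + (1·δu/u)²) = √(0.0497 + 0.000188) = 0.223, so δp = 72800.
Q = p − a: δQ = √(δp² + δa²) = √(5.3e+09 + 1.16e+07) = 72900

72900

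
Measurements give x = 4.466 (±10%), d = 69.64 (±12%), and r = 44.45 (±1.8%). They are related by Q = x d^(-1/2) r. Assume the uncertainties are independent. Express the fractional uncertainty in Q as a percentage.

11.8%

For a monomial Q ∝ x, d^(-1/2), r, fractional errors add in quadrature:
  (1·δx/x)² = (1×0.100)² = 0.0100;  (−½·δd/d)² = (-0.5×0.120)² = 0.00360;  (1·δr/r)² = (1×0.0180)² = 0.000324
δQ/Q = √(0.0139) = 0.118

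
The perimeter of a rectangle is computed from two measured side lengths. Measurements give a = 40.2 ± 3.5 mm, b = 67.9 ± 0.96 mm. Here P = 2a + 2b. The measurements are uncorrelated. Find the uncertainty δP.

7.26 mm

P is a linear combination, so absolute uncertainties add in quadrature:
  (2·δa)² = 49.0;  (2·δb)² = 3.69
δP = √(52.7) = 7.26 mm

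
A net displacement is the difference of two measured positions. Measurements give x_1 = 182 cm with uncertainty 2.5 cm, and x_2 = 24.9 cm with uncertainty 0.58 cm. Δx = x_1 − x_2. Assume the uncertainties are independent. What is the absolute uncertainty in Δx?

2.57 cm

Absolute uncertainties add in quadrature for a linear combination:
  (δx_1)² = 6.25;  (δx_2)² = 0.336
δΔx = √(6.59) = 2.57 cm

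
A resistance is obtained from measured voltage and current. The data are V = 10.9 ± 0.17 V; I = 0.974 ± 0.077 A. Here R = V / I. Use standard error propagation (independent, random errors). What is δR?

0.902 Ω

For a monomial R ∝ V, I^-1, fractional errors add in quadrature:
  (1·δV/V)² = (1×0.0156)² = 0.000243;  (-1·δI/I)² = (-1×0.0791)² = 0.00625
δR/R = √(0.00649) = 0.0806
R = 11.2 Ω, so δR = 0.0806 × 11.2 = 0.902 Ω.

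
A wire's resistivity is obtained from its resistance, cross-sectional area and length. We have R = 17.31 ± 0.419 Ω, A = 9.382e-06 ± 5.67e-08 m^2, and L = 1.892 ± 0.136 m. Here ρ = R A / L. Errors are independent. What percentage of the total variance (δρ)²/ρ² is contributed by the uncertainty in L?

(δρ/ρ)² = (1·δR/R)² + (1·δA/A)² + (-1·δL/L)²
  R term: (1×0.0242)² = 0.000586
  A term: (1×0.00604)² = 3.65e-05
  L term: (-1×0.0719)² = 0.00517
Total = 0.00579. Share from L = 0.00517/0.00579 = 0.892.

89.2%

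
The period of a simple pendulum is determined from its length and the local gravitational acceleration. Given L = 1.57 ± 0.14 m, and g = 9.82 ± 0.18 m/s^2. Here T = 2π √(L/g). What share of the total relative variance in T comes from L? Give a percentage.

95.9%

(δT/T)² = (½·δL/L)² + (−½·δg/g)²
  L term: (0.5×0.0892)² = 0.00199
  g term: (-0.5×0.0183)² = 8.4e-05
Total = 0.00207. Share from L = 0.00199/0.00207 = 0.959.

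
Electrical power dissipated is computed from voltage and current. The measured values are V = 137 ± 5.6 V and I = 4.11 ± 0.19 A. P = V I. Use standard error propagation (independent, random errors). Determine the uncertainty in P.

34.7 W

Each factor contributes (exponent × relative error)² to (δP/P)²:
  (1·δV/V)² = (1×0.0409)² = 0.00167;  (1·δI/I)² = (1×0.0462)² = 0.00214
δP/P = √(0.00381) = 0.0617
P = 563 W, so δP = 0.0617 × 563 = 34.7 W.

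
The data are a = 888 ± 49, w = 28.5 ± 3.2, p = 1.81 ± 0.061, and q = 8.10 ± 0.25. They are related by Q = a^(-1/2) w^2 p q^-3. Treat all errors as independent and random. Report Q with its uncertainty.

Each factor contributes (exponent × relative error)² to (δQ/Q)²:
  (−½·δa/a)² = (-0.5×0.0552)² = 0.000761;  (2·δw/w)² = (2×0.112)² = 0.0504;  (1·δp/p)² = (1×0.0337)² = 0.00114;  (-3·δq/q)² = (-3×0.0309)² = 0.00857
δQ/Q = √(0.0609) = 0.247
Q = 0.0928, so δQ = 0.247 × 0.0928 = 0.0229.

0.0928 ± 0.0229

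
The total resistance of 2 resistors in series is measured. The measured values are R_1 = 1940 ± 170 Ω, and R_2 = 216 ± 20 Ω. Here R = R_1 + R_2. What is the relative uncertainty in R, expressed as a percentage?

7.94%

Absolute uncertainties add in quadrature for a linear combination:
  (δR_1)² = 28900;  (δR_2)² = 400
δR = √(29300) = 171 Ω
R = 2160 Ω, so δR/R = 171/2160 = 0.0794.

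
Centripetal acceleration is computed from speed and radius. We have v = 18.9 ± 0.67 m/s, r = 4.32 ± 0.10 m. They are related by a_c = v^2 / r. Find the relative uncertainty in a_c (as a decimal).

0.0746

Each factor contributes (exponent × relative error)² to (δa_c/a_c)²:
  (2·δv/v)² = (2×0.0354)² = 0.00503;  (-1·δr/r)² = (-1×0.0231)² = 0.000536
δa_c/a_c = √(0.00556) = 0.0746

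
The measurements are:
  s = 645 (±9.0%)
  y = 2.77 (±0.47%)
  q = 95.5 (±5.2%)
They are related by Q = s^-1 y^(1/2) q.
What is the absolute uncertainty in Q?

0.0256

Each factor contributes (exponent × relative error)² to (δQ/Q)²:
  (-1·δs/s)² = (-1×0.0900)² = 0.00810;  (½·δy/y)² = (0.5×0.00470)² = 5.52e-06;  (1·δq/q)² = (1×0.0520)² = 0.00270
δQ/Q = √(0.0108) = 0.104
Q = 0.246, so δQ = 0.104 × 0.246 = 0.0256.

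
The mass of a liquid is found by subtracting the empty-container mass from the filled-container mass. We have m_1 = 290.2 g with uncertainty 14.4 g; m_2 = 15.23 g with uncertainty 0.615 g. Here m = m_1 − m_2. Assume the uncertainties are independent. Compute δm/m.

0.0524

Sums and differences: (δm)² = Σ (cᵢ δxᵢ)².
  (δm_1)² = 207;  (δm_2)² = 0.378
δm = √(208) = 14.4 g
m = 275.0 g, so δm/m = 14.4/275.0 = 0.0524.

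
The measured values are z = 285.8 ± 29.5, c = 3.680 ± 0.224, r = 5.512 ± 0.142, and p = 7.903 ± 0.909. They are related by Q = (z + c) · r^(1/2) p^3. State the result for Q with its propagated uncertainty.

Let u = z + c = 289.5. δu = √(δz² + δc²) = √(870 + 0.0502) = 29.5, so δu/u = 0.102.
Q is then a monomial in u, r, p:
δQ/Q = √((δu/u)² + (½·δr/r)² + (3·δp/p)²) = √(0.0104 + 0.000166 + 0.119) = 0.360
Q = 335500, so δQ = 0.360 × 335500 = 1.21e+05.

(3.355 ± 1.21) × 10^5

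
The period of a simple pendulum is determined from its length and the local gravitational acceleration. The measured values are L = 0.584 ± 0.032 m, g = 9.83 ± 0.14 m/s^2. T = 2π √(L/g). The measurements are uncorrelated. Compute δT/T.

0.0283

Each factor contributes (exponent × relative error)² to (δT/T)²:
  (½·δL/L)² = (0.5×0.0548)² = 0.000751;  (−½·δg/g)² = (-0.5×0.0142)² = 5.07e-05
δT/T = √(0.000801) = 0.0283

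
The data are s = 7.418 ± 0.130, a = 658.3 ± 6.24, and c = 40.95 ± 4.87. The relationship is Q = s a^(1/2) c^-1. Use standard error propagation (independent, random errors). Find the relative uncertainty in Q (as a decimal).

Products/powers → add relative errors in quadrature, weighted by exponent:
  (1·δs/s)² = (1×0.0175)² = 0.000307;  (½·δa/a)² = (0.5×0.00948)² = 2.25e-05;  (-1·δc/c)² = (-1×0.119)² = 0.0141
δQ/Q = √(0.0145) = 0.120

0.120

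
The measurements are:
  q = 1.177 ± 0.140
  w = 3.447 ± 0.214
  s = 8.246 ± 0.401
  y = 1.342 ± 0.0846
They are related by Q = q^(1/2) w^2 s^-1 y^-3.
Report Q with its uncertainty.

For a monomial Q ∝ q^(1/2), w^2, s^-1, y^-3, fractional errors add in quadrature:
  (½·δq/q)² = (0.5×0.119)² = 0.00354;  (2·δw/w)² = (2×0.0621)² = 0.0154;  (-1·δs/s)² = (-1×0.0486)² = 0.00236;  (-3·δy/y)² = (-3×0.0630)² = 0.0358
δQ/Q = √(0.0571) = 0.239
Q = 0.6468, so δQ = 0.239 × 0.6468 = 0.155.

0.6468 ± 0.155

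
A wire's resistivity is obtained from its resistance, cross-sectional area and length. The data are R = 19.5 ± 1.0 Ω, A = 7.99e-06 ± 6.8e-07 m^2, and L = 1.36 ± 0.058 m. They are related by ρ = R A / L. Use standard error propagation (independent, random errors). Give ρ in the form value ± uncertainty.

(1.15 ± 0.124) × 10^-4 Ω·m

Each factor contributes (exponent × relative error)² to (δρ/ρ)²:
  (1·δR/R)² = (1×0.0513)² = 0.00263;  (1·δA/A)² = (1×0.0851)² = 0.00724;  (-1·δL/L)² = (-1×0.0426)² = 0.00182
δρ/ρ = √(0.0117) = 0.108
ρ = 0.000115 Ω·m, so δρ = 0.108 × 0.000115 = 1.24e-05 Ω·m.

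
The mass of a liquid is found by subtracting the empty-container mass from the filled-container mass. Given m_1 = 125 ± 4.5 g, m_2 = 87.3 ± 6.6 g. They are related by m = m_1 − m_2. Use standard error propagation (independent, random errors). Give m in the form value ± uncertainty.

37.7 ± 7.99 g

Sums and differences: (δm)² = Σ (cᵢ δxᵢ)².
  (δm_1)² = 20.2;  (δm_2)² = 43.6
δm = √(63.8) = 7.99 g
m = 37.7 g.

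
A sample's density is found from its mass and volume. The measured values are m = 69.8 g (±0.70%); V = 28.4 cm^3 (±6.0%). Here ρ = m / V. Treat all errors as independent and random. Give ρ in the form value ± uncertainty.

Each factor contributes (exponent × relative error)² to (δρ/ρ)²:
  (1·δm/m)² = (1×0.00700)² = 4.9e-05;  (-1·δV/V)² = (-1×0.0600)² = 0.00360
δρ/ρ = √(0.00365) = 0.0604
ρ = 2.46 g/cm^3, so δρ = 0.0604 × 2.46 = 0.148 g/cm^3.

2.46 ± 0.148 g/cm^3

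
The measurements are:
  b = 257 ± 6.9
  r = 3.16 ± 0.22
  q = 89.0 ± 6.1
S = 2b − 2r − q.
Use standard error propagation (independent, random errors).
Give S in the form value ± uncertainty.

Sums and differences: (δS)² = Σ (cᵢ δxᵢ)².
  (2·δb)² = 190;  (2·δr)² = 0.194;  (δq)² = 37.2
δS = √(228) = 15.1
S = 419.

419 ± 15.1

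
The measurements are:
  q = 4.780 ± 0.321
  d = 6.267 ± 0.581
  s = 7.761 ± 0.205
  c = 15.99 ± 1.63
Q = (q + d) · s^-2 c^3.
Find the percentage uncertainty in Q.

31.6%

Let u = q + d = 11.05. δu = √(δq² + δd²) = √(0.103 + 0.338) = 0.664, so δu/u = 0.0601.
Q is then a monomial in u, s, c:
δQ/Q = √((δu/u)² + (-2·δs/s)² + (3·δc/c)²) = √(0.00361 + 0.00279 + 0.0935) = 0.316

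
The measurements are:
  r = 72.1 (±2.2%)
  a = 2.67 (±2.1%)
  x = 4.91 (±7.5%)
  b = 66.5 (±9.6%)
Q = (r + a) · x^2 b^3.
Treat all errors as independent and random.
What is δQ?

1.73e+08

Let u = r + a = 74.8. δu = √(δr² + δa²) = √(2.52 + 0.00314) = 1.59, so δu/u = 0.0212.
Q is then a monomial in u, x, b:
δQ/Q = √((δu/u)² + (2·δx/x)² + (3·δb/b)²) = √(0.000451 + 0.0225 + 0.0829) = 0.325
Q = 5.3e+08, so δQ = 0.325 × 5.3e+08 = 1.73e+08.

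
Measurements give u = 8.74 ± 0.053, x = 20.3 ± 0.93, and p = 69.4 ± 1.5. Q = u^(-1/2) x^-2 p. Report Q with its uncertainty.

Each factor contributes (exponent × relative error)² to (δQ/Q)²:
  (−½·δu/u)² = (-0.5×0.00606)² = 9.19e-06;  (-2·δx/x)² = (-2×0.0458)² = 0.00840;  (1·δp/p)² = (1×0.0216)² = 0.000467
δQ/Q = √(0.00887) = 0.0942
Q = 0.0570, so δQ = 0.0942 × 0.0570 = 0.00537.

0.0570 ± 0.00537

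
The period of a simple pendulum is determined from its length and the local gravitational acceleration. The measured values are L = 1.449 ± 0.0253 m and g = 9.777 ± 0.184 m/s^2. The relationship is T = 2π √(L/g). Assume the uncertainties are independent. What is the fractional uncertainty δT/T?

0.0128

For a monomial T ∝ L^(1/2), g^(-1/2), fractional errors add in quadrature:
  (½·δL/L)² = (0.5×0.0175)² = 7.62e-05;  (−½·δg/g)² = (-0.5×0.0188)² = 8.85e-05
δT/T = √(0.000165) = 0.0128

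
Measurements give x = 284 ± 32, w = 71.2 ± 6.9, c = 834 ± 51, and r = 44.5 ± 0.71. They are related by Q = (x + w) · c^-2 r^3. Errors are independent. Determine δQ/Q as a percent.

16.0%

Let u = x + w = 355. δu = √(δx² + δw²) = √(1020 + 47.6) = 32.7, so δu/u = 0.0922.
Q is then a monomial in u, c, r:
δQ/Q = √((δu/u)² + (-2·δc/c)² + (3·δr/r)²) = √(0.00849 + 0.0150 + 0.00229) = 0.160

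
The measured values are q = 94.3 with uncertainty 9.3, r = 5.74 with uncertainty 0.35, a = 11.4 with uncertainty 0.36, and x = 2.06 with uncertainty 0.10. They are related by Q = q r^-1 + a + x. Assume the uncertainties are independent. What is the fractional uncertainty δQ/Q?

0.0649

Let p = q·r^-1 = 16.4. δp/p = √((1·δq/q)² + (-1·δr/r)²) = √(0.00973 + 0.00372) = 0.116, so δp = 1.90.
Q = p + a + x: δQ = √(δp² + δa² + δx²) = √(3.63 + 0.130 + 0.0100) = 1.94
Q = 29.9, so δQ/Q = 1.94/29.9 = 0.0649.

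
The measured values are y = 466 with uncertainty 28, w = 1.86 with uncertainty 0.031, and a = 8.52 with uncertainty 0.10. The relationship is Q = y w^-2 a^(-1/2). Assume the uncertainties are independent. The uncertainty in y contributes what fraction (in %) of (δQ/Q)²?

(δQ/Q)² = (1·δy/y)² + (-2·δw/w)² + (−½·δa/a)²
  y term: (1×0.0601)² = 0.00361
  w term: (-2×0.0167)² = 0.00111
  a term: (-0.5×0.0117)² = 3.44e-05
Total = 0.00476. Share from y = 0.00361/0.00476 = 0.759.

75.9%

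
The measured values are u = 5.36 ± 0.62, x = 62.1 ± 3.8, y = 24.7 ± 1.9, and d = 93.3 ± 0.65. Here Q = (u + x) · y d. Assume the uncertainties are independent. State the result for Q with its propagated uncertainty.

Let w = u + x = 67.5. δw = √(δu² + δx²) = √(0.384 + 14.4) = 3.85, so δw/w = 0.0571.
Q is then a monomial in w, y, d:
δQ/Q = √((δw/w)² + (1·δy/y)² + (1·δd/d)²) = √(0.00326 + 0.00592 + 4.85e-05) = 0.0960
Q = 1.55e+05, so δQ = 0.0960 × 1.55e+05 = 14900.

(1.55 ± 0.149) × 10^5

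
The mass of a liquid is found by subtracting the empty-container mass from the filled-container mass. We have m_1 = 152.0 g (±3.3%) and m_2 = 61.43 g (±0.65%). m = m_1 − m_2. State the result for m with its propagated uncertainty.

For a sum/difference, combine absolute errors in quadrature:
  (δm_1)² = 25.2;  (δm_2)² = 0.159
δm = √(25.3) = 5.03 g
m = 90.57 g.

90.57 ± 5.03 g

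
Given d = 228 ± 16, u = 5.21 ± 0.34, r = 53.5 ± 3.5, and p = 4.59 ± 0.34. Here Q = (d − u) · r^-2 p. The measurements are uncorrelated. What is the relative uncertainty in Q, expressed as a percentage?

16.7%

Let w = d − u = 223. δw = √(δd² + δu²) = √(256 + 0.116) = 16.0, so δw/w = 0.0718.
Q is then a monomial in w, r, p:
δQ/Q = √((δw/w)² + (-2·δr/r)² + (1·δp/p)²) = √(0.00516 + 0.0171 + 0.00549) = 0.167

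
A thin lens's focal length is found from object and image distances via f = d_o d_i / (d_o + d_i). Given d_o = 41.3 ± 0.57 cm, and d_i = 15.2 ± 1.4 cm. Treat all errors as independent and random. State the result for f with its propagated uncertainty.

11.1 ± 0.749 cm

∂f/∂d_o = (d_i/(d_o+d_i))² = 0.0724;  ∂f/∂d_i = (d_o/(d_o+d_i))² = 0.534
δf = √((∂f/∂d_o · δd_o)² + (∂f/∂d_i · δd_i)²) = √(0.00170 + 0.560) = 0.749 cm
f = 11.1 cm.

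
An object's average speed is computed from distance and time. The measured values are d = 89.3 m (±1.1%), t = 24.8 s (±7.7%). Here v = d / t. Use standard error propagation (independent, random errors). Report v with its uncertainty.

Each factor contributes (exponent × relative error)² to (δv/v)²:
  (1·δd/d)² = (1×0.0110)² = 0.000121;  (-1·δt/t)² = (-1×0.0770)² = 0.00593
δv/v = √(0.00605) = 0.0778
v = 3.60 m/s, so δv = 0.0778 × 3.60 = 0.280 m/s.

3.60 ± 0.280 m/s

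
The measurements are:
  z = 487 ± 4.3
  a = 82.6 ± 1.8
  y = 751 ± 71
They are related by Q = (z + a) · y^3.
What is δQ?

Let u = z + a = 570. δu = √(δz² + δa²) = √(18.5 + 3.24) = 4.66, so δu/u = 0.00818.
Q is then a monomial in u, y:
δQ/Q = √((δu/u)² + (3·δy/y)²) = √(6.7e-05 + 0.0804) = 0.284
Q = 2.41e+11, so δQ = 0.284 × 2.41e+11 = 6.85e+10.

6.85e+10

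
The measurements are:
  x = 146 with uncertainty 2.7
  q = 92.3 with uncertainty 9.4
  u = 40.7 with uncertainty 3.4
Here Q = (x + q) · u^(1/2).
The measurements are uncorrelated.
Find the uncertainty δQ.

Let w = x + q = 238. δw = √(δx² + δq²) = √(7.29 + 88.4) = 9.78, so δw/w = 0.0410.
Q is then a monomial in w, u:
δQ/Q = √((δw/w)² + (½·δu/u)²) = √(0.00168 + 0.00174) = 0.0586
Q = 1520, so δQ = 0.0586 × 1520 = 89.0.

89.0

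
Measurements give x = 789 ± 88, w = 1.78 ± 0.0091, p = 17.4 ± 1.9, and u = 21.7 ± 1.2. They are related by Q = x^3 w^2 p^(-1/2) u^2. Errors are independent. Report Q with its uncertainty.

Since Q is a product/quotient, work with relative uncertainties:
  (3·δx/x)² = (3×0.112)² = 0.112;  (2·δw/w)² = (2×0.00511)² = 0.000105;  (−½·δp/p)² = (-0.5×0.109)² = 0.00298;  (2·δu/u)² = (2×0.0553)² = 0.0122
δQ/Q = √(0.127) = 0.357
Q = 1.76e+11, so δQ = 0.357 × 1.76e+11 = 6.27e+10.

(1.76 ± 0.627) × 10^11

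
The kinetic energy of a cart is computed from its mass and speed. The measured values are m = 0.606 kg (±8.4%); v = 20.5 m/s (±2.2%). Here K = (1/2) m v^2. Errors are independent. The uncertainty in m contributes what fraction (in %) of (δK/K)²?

78.5%

(δK/K)² = (1·δm/m)² + (2·δv/v)²
  m term: (1×0.0840)² = 0.00706
  v term: (2×0.0220)² = 0.00194
Total = 0.00899. Share from m = 0.00706/0.00899 = 0.785.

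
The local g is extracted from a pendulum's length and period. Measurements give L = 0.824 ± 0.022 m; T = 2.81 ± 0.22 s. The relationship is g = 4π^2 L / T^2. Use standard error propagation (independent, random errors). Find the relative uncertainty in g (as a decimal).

Products/powers → add relative errors in quadrature, weighted by exponent:
  (1·δL/L)² = (1×0.0267)² = 0.000713;  (-2·δT/T)² = (-2×0.0783)² = 0.0245
δg/g = √(0.0252) = 0.159

0.159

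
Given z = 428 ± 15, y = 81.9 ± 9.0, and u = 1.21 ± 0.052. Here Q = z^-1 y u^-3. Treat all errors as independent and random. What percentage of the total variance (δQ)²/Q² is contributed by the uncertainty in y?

40.4%

(δQ/Q)² = (-1·δz/z)² + (1·δy/y)² + (-3·δu/u)²
  z term: (-1×0.0350)² = 0.00123
  y term: (1×0.110)² = 0.0121
  u term: (-3×0.0430)² = 0.0166
Total = 0.0299. Share from y = 0.0121/0.0299 = 0.404.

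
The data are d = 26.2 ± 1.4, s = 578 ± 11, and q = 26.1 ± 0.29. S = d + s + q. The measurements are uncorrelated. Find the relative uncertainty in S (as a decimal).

Sums and differences: (δS)² = Σ (cᵢ δxᵢ)².
  (δd)² = 1.96;  (δs)² = 121;  (δq)² = 0.0841
δS = √(123) = 11.1
S = 630, so δS/S = 11.1/630 = 0.0176.

0.0176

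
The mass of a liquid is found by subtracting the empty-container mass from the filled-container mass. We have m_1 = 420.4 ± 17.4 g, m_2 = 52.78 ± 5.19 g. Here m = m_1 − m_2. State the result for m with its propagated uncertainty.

For a sum/difference, combine absolute errors in quadrature:
  (δm_1)² = 303;  (δm_2)² = 26.9
δm = √(330) = 18.2 g
m = 367.6 g.

367.6 ± 18.2 g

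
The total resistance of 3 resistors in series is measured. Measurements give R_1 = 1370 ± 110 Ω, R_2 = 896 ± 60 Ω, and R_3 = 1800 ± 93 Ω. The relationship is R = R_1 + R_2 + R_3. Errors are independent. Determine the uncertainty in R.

156 Ω

Sums and differences: (δR)² = Σ (cᵢ δxᵢ)².
  (δR_1)² = 12100;  (δR_2)² = 3600;  (δR_3)² = 8650
δR = √(24300) = 156 Ω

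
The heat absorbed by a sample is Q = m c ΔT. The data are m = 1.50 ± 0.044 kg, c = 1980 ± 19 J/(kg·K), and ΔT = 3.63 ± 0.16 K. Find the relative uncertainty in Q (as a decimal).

0.0538

For a monomial Q ∝ m, c, ΔT, fractional errors add in quadrature:
  (1·δm/m)² = (1×0.0293)² = 0.000860;  (1·δc/c)² = (1×0.00960)² = 9.21e-05;  (1·δΔT/ΔT)² = (1×0.0441)² = 0.00194
δQ/Q = √(0.00290) = 0.0538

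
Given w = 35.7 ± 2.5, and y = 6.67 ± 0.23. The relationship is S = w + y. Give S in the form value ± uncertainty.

For a sum/difference, combine absolute errors in quadrature:
  (δw)² = 6.25;  (δy)² = 0.0529
δS = √(6.30) = 2.51
S = 42.4.

42.4 ± 2.51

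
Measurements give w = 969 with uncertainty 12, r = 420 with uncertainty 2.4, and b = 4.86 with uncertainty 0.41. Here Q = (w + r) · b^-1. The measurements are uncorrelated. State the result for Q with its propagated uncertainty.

286 ± 24.2

Let u = w + r = 1390. δu = √(δw² + δr²) = √(144 + 5.76) = 12.2, so δu/u = 0.00881.
Q is then a monomial in u, b:
δQ/Q = √((δu/u)² + (-1·δb/b)²) = √(7.76e-05 + 0.00712) = 0.0848
Q = 286, so δQ = 0.0848 × 286 = 24.2.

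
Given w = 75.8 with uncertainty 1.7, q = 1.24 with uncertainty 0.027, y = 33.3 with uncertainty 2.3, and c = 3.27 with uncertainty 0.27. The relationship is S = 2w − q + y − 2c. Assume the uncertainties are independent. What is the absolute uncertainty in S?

Sums and differences: (δS)² = Σ (cᵢ δxᵢ)².
  (2·δw)² = 11.6;  (δq)² = 0.000729;  (δy)² = 5.29;  (2·δc)² = 0.292
δS = √(17.1) = 4.14

4.14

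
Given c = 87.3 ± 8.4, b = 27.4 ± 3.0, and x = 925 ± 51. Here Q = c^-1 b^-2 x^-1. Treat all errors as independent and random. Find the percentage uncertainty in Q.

24.5%

Relative error in a monomial: (δQ/Q)² = Σ (nᵢ · δxᵢ/xᵢ)².
  (-1·δc/c)² = (-1×0.0962)² = 0.00926;  (-2·δb/b)² = (-2×0.109)² = 0.0480;  (-1·δx/x)² = (-1×0.0551)² = 0.00304
δQ/Q = √(0.0602) = 0.245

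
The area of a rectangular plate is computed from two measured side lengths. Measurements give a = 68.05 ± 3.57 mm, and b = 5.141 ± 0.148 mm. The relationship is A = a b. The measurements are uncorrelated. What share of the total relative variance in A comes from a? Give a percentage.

76.9%

(δA/A)² = (1·δa/a)² + (1·δb/b)²
  a term: (1×0.0525)² = 0.00275
  b term: (1×0.0288)² = 0.000829
Total = 0.00358. Share from a = 0.00275/0.00358 = 0.769.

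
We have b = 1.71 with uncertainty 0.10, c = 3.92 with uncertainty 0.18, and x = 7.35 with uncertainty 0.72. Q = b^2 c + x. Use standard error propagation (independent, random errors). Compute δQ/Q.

Let p = b^2·c = 11.5. δp/p = √((2·δb/b)² + (1·δc/c)²) = √(0.0137 + 0.00211) = 0.126, so δp = 1.44.
Q = p + x: δQ = √(δp² + δx²) = √(2.07 + 0.518) = 1.61
Q = 18.8, so δQ/Q = 1.61/18.8 = 0.0856.

0.0856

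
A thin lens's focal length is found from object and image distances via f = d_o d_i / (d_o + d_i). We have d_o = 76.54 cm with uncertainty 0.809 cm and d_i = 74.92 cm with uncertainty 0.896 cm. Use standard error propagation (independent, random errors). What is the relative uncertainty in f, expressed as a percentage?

∂f/∂d_o = (d_i/(d_o+d_i))² = 0.245;  ∂f/∂d_i = (d_o/(d_o+d_i))² = 0.255
δf = √((∂f/∂d_o · δd_o)² + (∂f/∂d_i · δd_i)²) = √(0.0392 + 0.0524) = 0.303 cm
f = 37.86 cm, so δf/f = 0.303/37.86 = 0.00799.

0.799%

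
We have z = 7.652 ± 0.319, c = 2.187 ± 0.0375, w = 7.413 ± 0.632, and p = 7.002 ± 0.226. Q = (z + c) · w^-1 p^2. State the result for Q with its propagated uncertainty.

65.07 ± 7.28

Let u = z + c = 9.839. δu = √(δz² + δc²) = √(0.102 + 0.00141) = 0.321, so δu/u = 0.0326.
Q is then a monomial in u, w, p:
δQ/Q = √((δu/u)² + (-1·δw/w)² + (2·δp/p)²) = √(0.00107 + 0.00727 + 0.00417) = 0.112
Q = 65.07, so δQ = 0.112 × 65.07 = 7.28.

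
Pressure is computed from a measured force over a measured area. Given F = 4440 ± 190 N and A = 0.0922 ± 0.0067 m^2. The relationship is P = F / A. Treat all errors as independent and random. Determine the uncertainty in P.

Relative error in a monomial: (δP/P)² = Σ (nᵢ · δxᵢ/xᵢ)².
  (1·δF/F)² = (1×0.0428)² = 0.00183;  (-1·δA/A)² = (-1×0.0727)² = 0.00528
δP/P = √(0.00711) = 0.0843
P = 48200 Pa, so δP = 0.0843 × 48200 = 4060 Pa.

4060 Pa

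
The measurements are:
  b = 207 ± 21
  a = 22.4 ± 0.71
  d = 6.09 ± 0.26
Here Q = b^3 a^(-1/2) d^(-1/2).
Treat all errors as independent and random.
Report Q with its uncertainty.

Since Q is a product/quotient, work with relative uncertainties:
  (3·δb/b)² = (3×0.101)² = 0.0926;  (−½·δa/a)² = (-0.5×0.0317)² = 0.000251;  (−½·δd/d)² = (-0.5×0.0427)² = 0.000456
δQ/Q = √(0.0933) = 0.306
Q = 7.59e+05, so δQ = 0.306 × 7.59e+05 = 2.32e+05.

(7.59 ± 2.32) × 10^5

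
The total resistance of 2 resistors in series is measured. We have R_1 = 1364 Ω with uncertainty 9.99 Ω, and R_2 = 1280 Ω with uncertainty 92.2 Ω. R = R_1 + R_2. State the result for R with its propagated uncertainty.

Absolute uncertainties add in quadrature for a linear combination:
  (δR_1)² = 99.8;  (δR_2)² = 8500
δR = √(8600) = 92.7 Ω
R = 2644 Ω.

2644 ± 92.7 Ω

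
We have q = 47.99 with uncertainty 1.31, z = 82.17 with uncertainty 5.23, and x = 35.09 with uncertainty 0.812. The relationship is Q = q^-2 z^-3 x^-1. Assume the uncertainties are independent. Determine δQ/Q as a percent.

Relative error in a monomial: (δQ/Q)² = Σ (nᵢ · δxᵢ/xᵢ)².
  (-2·δq/q)² = (-2×0.0273)² = 0.00298;  (-3·δz/z)² = (-3×0.0636)² = 0.0365;  (-1·δx/x)² = (-1×0.0231)² = 0.000535
δQ/Q = √(0.0400) = 0.200

20.0%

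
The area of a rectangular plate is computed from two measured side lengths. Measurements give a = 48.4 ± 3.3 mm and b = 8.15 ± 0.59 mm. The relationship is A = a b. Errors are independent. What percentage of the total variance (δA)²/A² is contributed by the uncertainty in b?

(δA/A)² = (1·δa/a)² + (1·δb/b)²
  a term: (1×0.0682)² = 0.00465
  b term: (1×0.0724)² = 0.00524
Total = 0.00989. Share from b = 0.00524/0.00989 = 0.530.

53.0%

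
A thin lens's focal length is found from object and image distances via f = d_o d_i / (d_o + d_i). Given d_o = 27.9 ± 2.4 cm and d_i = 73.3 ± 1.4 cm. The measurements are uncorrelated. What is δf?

1.26 cm

∂f/∂d_o = (d_i/(d_o+d_i))² = 0.525;  ∂f/∂d_i = (d_o/(d_o+d_i))² = 0.0760
δf = √((∂f/∂d_o · δd_o)² + (∂f/∂d_i · δd_i)²) = √(1.59 + 0.0113) = 1.26 cm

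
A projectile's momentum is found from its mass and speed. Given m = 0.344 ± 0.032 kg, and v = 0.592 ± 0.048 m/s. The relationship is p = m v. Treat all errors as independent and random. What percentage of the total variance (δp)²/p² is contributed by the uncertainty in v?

43.2%

(δp/p)² = (1·δm/m)² + (1·δv/v)²
  m term: (1×0.0930)² = 0.00865
  v term: (1×0.0811)² = 0.00657
Total = 0.0152. Share from v = 0.00657/0.0152 = 0.432.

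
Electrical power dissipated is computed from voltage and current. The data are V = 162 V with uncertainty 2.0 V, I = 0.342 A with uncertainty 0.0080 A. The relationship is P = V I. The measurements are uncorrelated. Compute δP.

Products/powers → add relative errors in quadrature, weighted by exponent:
  (1·δV/V)² = (1×0.0123)² = 0.000152;  (1·δI/I)² = (1×0.0234)² = 0.000547
δP/P = √(0.000700) = 0.0264
P = 55.4 W, so δP = 0.0264 × 55.4 = 1.47 W.

1.47 W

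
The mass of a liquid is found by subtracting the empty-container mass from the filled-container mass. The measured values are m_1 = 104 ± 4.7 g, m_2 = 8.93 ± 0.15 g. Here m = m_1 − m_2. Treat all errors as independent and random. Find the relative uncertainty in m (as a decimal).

m is a linear combination, so absolute uncertainties add in quadrature:
  (δm_1)² = 22.1;  (δm_2)² = 0.0225
δm = √(22.1) = 4.70 g
m = 95.1 g, so δm/m = 4.70/95.1 = 0.0495.

0.0495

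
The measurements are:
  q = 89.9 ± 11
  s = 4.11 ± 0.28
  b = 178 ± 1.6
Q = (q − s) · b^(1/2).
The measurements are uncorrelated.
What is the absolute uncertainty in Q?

Let u = q − s = 85.8. δu = √(δq² + δs²) = √(121 + 0.0784) = 11.0, so δu/u = 0.128.
Q is then a monomial in u, b:
δQ/Q = √((δu/u)² + (½·δb/b)²) = √(0.0165 + 2.02e-05) = 0.128
Q = 1140, so δQ = 0.128 × 1140 = 147.

147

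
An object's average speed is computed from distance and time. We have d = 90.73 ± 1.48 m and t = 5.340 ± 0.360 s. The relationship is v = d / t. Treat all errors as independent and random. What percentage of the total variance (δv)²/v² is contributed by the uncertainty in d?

5.53%

(δv/v)² = (1·δd/d)² + (-1·δt/t)²
  d term: (1×0.0163)² = 0.000266
  t term: (-1×0.0674)² = 0.00454
Total = 0.00481. Share from d = 0.000266/0.00481 = 0.0553.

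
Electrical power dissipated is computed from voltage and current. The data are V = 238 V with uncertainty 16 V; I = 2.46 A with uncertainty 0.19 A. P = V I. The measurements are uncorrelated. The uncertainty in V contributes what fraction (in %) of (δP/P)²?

(δP/P)² = (1·δV/V)² + (1·δI/I)²
  V term: (1×0.0672)² = 0.00452
  I term: (1×0.0772)² = 0.00597
Total = 0.0105. Share from V = 0.00452/0.0105 = 0.431.

43.1%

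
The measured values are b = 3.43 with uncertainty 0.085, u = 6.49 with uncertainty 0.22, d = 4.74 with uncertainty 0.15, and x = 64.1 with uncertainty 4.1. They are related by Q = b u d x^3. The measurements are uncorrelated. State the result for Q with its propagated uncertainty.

For a monomial Q ∝ b, u, d, x^3, fractional errors add in quadrature:
  (1·δb/b)² = (1×0.0248)² = 0.000614;  (1·δu/u)² = (1×0.0339)² = 0.00115;  (1·δd/d)² = (1×0.0316)² = 0.00100;  (3·δx/x)² = (3×0.0640)² = 0.0368
δQ/Q = √(0.0396) = 0.199
Q = 2.78e+07, so δQ = 0.199 × 2.78e+07 = 5.53e+06.

(2.78 ± 0.553) × 10^7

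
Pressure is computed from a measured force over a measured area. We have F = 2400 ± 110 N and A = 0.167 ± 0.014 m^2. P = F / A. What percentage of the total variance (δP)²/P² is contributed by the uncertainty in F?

23.0%

(δP/P)² = (1·δF/F)² + (-1·δA/A)²
  F term: (1×0.0458)² = 0.00210
  A term: (-1×0.0838)² = 0.00703
Total = 0.00913. Share from F = 0.00210/0.00913 = 0.230.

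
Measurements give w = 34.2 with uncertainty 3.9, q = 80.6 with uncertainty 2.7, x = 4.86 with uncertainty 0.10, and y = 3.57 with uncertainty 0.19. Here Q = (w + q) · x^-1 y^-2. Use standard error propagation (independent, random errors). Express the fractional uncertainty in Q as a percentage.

Let u = w + q = 115. δu = √(δw² + δq²) = √(15.2 + 7.29) = 4.74, so δu/u = 0.0413.
Q is then a monomial in u, x, y:
δQ/Q = √((δu/u)² + (-1·δx/x)² + (-2·δy/y)²) = √(0.00171 + 0.000423 + 0.0113) = 0.116

11.6%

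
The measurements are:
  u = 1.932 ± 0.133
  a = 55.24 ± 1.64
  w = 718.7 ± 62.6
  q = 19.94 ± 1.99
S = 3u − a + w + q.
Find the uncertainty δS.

Each term contributes (cᵢ δxᵢ)² to (δS)²:
  (3·δu)² = 0.159;  (δa)² = 2.69;  (δw)² = 3920;  (δq)² = 3.96
δS = √(3930) = 62.7

62.7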